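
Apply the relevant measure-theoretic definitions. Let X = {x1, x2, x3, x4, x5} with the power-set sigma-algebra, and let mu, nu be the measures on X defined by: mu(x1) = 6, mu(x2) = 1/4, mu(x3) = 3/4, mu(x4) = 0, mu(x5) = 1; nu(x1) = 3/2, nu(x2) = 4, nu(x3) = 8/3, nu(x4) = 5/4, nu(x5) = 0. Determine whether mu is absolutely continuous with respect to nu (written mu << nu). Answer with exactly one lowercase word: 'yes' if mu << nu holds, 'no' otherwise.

mu << nu means: every nu-null measurable set is also mu-null; equivalently, for every atom x, if nu({x}) = 0 then mu({x}) = 0.
Checking each atom:
  x1: nu = 3/2 > 0 -> no constraint.
  x2: nu = 4 > 0 -> no constraint.
  x3: nu = 8/3 > 0 -> no constraint.
  x4: nu = 5/4 > 0 -> no constraint.
  x5: nu = 0, mu = 1 > 0 -> violates mu << nu.
The atom(s) x5 violate the condition (nu = 0 but mu > 0). Therefore mu is NOT absolutely continuous w.r.t. nu.

no


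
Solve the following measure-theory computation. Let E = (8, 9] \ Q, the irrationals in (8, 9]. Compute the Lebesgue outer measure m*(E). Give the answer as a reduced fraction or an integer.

The interval I = (8, 9] has m(I) = 9 - 8 = 1 (endpoints are measure-zero, so open/closed/half-open agree). Write I = (I cap Q) u (I \ Q). The rationals in I are countable, so m*(I cap Q) = 0 (cover each rational by intervals whose total length is arbitrarily small). By countable subadditivity m*(I) <= m*(I cap Q) + m*(I \ Q), hence m*(I \ Q) >= m(I) = 1. The reverse inequality m*(I \ Q) <= m*(I) = 1 is trivial since (I \ Q) is a subset of I. Therefore m*(I \ Q) = 1.

1


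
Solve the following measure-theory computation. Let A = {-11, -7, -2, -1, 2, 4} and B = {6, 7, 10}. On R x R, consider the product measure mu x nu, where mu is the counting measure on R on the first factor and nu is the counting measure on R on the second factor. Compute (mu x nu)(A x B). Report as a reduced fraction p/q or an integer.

For a measurable rectangle A x B, the product measure satisfies
  (mu x nu)(A x B) = mu(A) * nu(B).
  mu(A) = 6.
  nu(B) = 3.
  (mu x nu)(A x B) = 6 * 3 = 18.

18


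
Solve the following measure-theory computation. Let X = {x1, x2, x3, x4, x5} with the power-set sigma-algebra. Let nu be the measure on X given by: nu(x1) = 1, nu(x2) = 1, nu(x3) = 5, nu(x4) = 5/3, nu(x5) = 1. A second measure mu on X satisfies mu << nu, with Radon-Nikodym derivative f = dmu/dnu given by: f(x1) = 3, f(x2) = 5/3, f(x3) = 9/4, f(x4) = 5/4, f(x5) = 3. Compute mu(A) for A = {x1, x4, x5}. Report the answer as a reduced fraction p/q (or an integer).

By the defining property of the Radon-Nikodym derivative, for every measurable set A,
  mu(A) = integral_A f dnu.
Since nu is a discrete measure concentrated on the atoms of X, the integral over A reduces to the sum
  mu(A) = sum_{x in A} f(x) * nu({x}).
Computing each term:
  x1: f(x1) * nu(x1) = 3 * 1 = 3.
  x4: f(x4) * nu(x4) = 5/4 * 5/3 = 25/12.
  x5: f(x5) * nu(x5) = 3 * 1 = 3.
Summing: mu(A) = 3 + 25/12 + 3 = 97/12.

97/12


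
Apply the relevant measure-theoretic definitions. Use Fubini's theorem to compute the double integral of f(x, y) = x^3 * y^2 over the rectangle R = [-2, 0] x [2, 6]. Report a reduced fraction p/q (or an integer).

f(x, y) is a tensor product of a function of x and a function of y, and both factors are bounded continuous (hence Lebesgue integrable) on the rectangle, so Fubini's theorem applies:
  integral_R f d(m x m) = (integral_a1^b1 x^3 dx) * (integral_a2^b2 y^2 dy).
Inner integral in x: integral_{-2}^{0} x^3 dx = (0^4 - (-2)^4)/4
  = -4.
Inner integral in y: integral_{2}^{6} y^2 dy = (6^3 - 2^3)/3
  = 208/3.
Product: (-4) * (208/3) = -832/3.

-832/3


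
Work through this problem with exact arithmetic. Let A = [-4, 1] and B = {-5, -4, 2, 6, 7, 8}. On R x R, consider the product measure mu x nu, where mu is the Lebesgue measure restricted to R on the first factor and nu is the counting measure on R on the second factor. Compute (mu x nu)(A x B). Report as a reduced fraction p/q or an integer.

For a measurable rectangle A x B, the product measure satisfies
  (mu x nu)(A x B) = mu(A) * nu(B).
  mu(A) = 5.
  nu(B) = 6.
  (mu x nu)(A x B) = 5 * 6 = 30.

30


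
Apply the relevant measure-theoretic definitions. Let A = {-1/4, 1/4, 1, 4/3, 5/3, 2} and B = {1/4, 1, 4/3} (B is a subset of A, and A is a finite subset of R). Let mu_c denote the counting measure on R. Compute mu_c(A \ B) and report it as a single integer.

Counting measure assigns mu_c(E) = |E| (number of elements) when E is finite. For B subset A, A \ B is the set of elements of A not in B, so |A \ B| = |A| - |B|.
|A| = 6, |B| = 3, so mu_c(A \ B) = 6 - 3 = 3.

3


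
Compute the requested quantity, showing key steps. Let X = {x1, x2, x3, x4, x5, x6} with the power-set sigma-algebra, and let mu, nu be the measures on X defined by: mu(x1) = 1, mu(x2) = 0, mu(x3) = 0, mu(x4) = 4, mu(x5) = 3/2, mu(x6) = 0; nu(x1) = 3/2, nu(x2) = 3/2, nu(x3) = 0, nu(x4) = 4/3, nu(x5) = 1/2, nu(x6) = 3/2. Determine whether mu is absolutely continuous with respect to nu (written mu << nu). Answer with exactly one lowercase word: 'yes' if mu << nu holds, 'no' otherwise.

mu << nu means: every nu-null measurable set is also mu-null; equivalently, for every atom x, if nu({x}) = 0 then mu({x}) = 0.
Checking each atom:
  x1: nu = 3/2 > 0 -> no constraint.
  x2: nu = 3/2 > 0 -> no constraint.
  x3: nu = 0, mu = 0 -> consistent with mu << nu.
  x4: nu = 4/3 > 0 -> no constraint.
  x5: nu = 1/2 > 0 -> no constraint.
  x6: nu = 3/2 > 0 -> no constraint.
No atom violates the condition. Therefore mu << nu.

yes


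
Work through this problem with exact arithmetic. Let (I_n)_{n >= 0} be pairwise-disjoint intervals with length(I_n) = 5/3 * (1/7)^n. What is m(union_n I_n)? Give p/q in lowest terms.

By countable additivity of the Lebesgue measure on pairwise disjoint measurable sets,
  m(union_{n >= 0} I_n) = sum_{n >= 0} m(I_n) = sum_{n >= 0} a * r^n,
  with a = 5/3 and r = 1/7.
Since 0 < r = 1/7 < 1, the geometric series converges:
  sum_{n >= 0} a * r^n = a / (1 - r).
  = 5/3 / (1 - 1/7)
  = 5/3 / (6/7)
  = 35/18.

35/18


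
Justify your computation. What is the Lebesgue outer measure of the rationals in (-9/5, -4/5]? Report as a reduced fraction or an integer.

E = Q cap (-9/5, -4/5] is a subset of Q, which is countable. Enumerate Q = {q_1, q_2, ...}; for any eps > 0, cover q_k by the open interval (q_k - eps/2^(k+1), q_k + eps/2^(k+1)), of length eps/2^k. The total cover length is sum_{k>=1} eps/2^k = eps. Hence m*(E) <= m*(Q) <= eps for every eps > 0, and since outer measure is non-negative, m*(E) = 0.

0


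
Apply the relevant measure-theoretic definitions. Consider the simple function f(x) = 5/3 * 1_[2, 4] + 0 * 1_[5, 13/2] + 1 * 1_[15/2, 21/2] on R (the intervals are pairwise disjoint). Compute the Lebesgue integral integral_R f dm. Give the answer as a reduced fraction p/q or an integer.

For a simple function f = sum_i c_i * 1_{A_i} with disjoint A_i,
  integral f dm = sum_i c_i * m(A_i).
Lengths of the A_i:
  m(A_1) = 4 - 2 = 2.
  m(A_2) = 13/2 - 5 = 3/2.
  m(A_3) = 21/2 - 15/2 = 3.
Contributions c_i * m(A_i):
  (5/3) * (2) = 10/3.
  (0) * (3/2) = 0.
  (1) * (3) = 3.
Total: 10/3 + 0 + 3 = 19/3.

19/3


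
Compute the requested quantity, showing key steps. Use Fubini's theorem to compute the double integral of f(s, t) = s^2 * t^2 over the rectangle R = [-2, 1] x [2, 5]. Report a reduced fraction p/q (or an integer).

f(s, t) is a tensor product of a function of s and a function of t, and both factors are bounded continuous (hence Lebesgue integrable) on the rectangle, so Fubini's theorem applies:
  integral_R f d(m x m) = (integral_a1^b1 s^2 ds) * (integral_a2^b2 t^2 dt).
Inner integral in s: integral_{-2}^{1} s^2 ds = (1^3 - (-2)^3)/3
  = 3.
Inner integral in t: integral_{2}^{5} t^2 dt = (5^3 - 2^3)/3
  = 39.
Product: (3) * (39) = 117.

117


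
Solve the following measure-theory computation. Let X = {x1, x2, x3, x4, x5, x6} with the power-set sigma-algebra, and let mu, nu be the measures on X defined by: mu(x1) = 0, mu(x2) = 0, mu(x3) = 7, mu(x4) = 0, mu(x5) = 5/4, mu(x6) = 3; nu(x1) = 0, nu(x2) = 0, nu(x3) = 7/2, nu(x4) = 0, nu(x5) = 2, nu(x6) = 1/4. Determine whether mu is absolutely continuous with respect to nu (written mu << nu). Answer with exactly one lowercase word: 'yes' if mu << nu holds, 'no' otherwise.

mu << nu means: every nu-null measurable set is also mu-null; equivalently, for every atom x, if nu({x}) = 0 then mu({x}) = 0.
Checking each atom:
  x1: nu = 0, mu = 0 -> consistent with mu << nu.
  x2: nu = 0, mu = 0 -> consistent with mu << nu.
  x3: nu = 7/2 > 0 -> no constraint.
  x4: nu = 0, mu = 0 -> consistent with mu << nu.
  x5: nu = 2 > 0 -> no constraint.
  x6: nu = 1/4 > 0 -> no constraint.
No atom violates the condition. Therefore mu << nu.

yes


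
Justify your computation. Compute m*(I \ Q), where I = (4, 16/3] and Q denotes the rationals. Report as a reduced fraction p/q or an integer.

The interval I = (4, 16/3] has m(I) = 16/3 - 4 = 4/3 (endpoints are measure-zero, so open/closed/half-open agree). Write I = (I cap Q) u (I \ Q). The rationals in I are countable, so m*(I cap Q) = 0 (cover each rational by intervals whose total length is arbitrarily small). By countable subadditivity m*(I) <= m*(I cap Q) + m*(I \ Q), hence m*(I \ Q) >= m(I) = 4/3. The reverse inequality m*(I \ Q) <= m*(I) = 4/3 is trivial since (I \ Q) is a subset of I. Therefore m*(I \ Q) = 4/3.

4/3


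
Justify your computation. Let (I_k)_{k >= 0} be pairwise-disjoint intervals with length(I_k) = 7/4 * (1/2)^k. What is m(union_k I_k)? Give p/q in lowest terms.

By countable additivity of the Lebesgue measure on pairwise disjoint measurable sets,
  m(union_{k >= 0} I_k) = sum_{k >= 0} m(I_k) = sum_{k >= 0} a * r^k,
  with a = 7/4 and r = 1/2.
Since 0 < r = 1/2 < 1, the geometric series converges:
  sum_{k >= 0} a * r^k = a / (1 - r).
  = 7/4 / (1 - 1/2)
  = 7/4 / (1/2)
  = 7/2.

7/2


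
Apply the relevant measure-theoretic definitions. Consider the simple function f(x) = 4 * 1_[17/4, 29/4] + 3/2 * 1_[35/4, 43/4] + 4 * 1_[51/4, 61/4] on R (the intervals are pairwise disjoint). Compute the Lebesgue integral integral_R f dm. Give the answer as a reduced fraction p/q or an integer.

For a simple function f = sum_i c_i * 1_{A_i} with disjoint A_i,
  integral f dm = sum_i c_i * m(A_i).
Lengths of the A_i:
  m(A_1) = 29/4 - 17/4 = 3.
  m(A_2) = 43/4 - 35/4 = 2.
  m(A_3) = 61/4 - 51/4 = 5/2.
Contributions c_i * m(A_i):
  (4) * (3) = 12.
  (3/2) * (2) = 3.
  (4) * (5/2) = 10.
Total: 12 + 3 + 10 = 25.

25


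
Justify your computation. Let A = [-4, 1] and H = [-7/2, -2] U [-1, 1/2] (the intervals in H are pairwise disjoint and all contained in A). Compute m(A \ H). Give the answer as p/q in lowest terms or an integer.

The ambient interval has length m(A) = 1 - (-4) = 5.
Since the holes are disjoint and sit inside A, by finite additivity
  m(H) = sum_i (b_i - a_i), and m(A \ H) = m(A) - m(H).
Computing the hole measures:
  m(H_1) = -2 - (-7/2) = 3/2.
  m(H_2) = 1/2 - (-1) = 3/2.
Summed: m(H) = 3/2 + 3/2 = 3.
So m(A \ H) = 5 - 3 = 2.

2


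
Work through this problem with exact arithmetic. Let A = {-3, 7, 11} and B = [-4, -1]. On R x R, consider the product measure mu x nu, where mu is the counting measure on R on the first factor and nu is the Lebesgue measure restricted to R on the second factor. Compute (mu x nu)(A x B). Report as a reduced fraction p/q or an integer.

For a measurable rectangle A x B, the product measure satisfies
  (mu x nu)(A x B) = mu(A) * nu(B).
  mu(A) = 3.
  nu(B) = 3.
  (mu x nu)(A x B) = 3 * 3 = 9.

9


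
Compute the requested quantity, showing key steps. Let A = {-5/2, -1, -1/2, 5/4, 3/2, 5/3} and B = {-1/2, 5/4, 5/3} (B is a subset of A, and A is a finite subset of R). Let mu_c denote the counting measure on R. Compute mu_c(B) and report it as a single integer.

Counting measure assigns mu_c(E) = |E| (number of elements) when E is finite.
B has 3 element(s), so mu_c(B) = 3.

3


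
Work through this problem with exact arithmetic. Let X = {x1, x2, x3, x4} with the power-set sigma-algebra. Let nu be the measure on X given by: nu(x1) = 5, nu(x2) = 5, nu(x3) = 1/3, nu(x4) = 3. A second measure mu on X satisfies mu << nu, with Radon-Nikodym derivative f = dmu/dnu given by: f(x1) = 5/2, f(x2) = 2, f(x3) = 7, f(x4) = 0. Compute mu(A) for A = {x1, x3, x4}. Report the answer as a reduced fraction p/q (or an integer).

By the defining property of the Radon-Nikodym derivative, for every measurable set A,
  mu(A) = integral_A f dnu.
Since nu is a discrete measure concentrated on the atoms of X, the integral over A reduces to the sum
  mu(A) = sum_{x in A} f(x) * nu({x}).
Computing each term:
  x1: f(x1) * nu(x1) = 5/2 * 5 = 25/2.
  x3: f(x3) * nu(x3) = 7 * 1/3 = 7/3.
  x4: f(x4) * nu(x4) = 0 * 3 = 0.
Summing: mu(A) = 25/2 + 7/3 + 0 = 89/6.

89/6


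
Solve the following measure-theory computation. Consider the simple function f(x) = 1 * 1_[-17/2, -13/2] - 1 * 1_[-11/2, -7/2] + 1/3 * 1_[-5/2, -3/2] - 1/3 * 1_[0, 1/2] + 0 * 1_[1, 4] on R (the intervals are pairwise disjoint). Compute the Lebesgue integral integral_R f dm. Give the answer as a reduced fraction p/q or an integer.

For a simple function f = sum_i c_i * 1_{A_i} with disjoint A_i,
  integral f dm = sum_i c_i * m(A_i).
Lengths of the A_i:
  m(A_1) = -13/2 - (-17/2) = 2.
  m(A_2) = -7/2 - (-11/2) = 2.
  m(A_3) = -3/2 - (-5/2) = 1.
  m(A_4) = 1/2 - 0 = 1/2.
  m(A_5) = 4 - 1 = 3.
Contributions c_i * m(A_i):
  (1) * (2) = 2.
  (-1) * (2) = -2.
  (1/3) * (1) = 1/3.
  (-1/3) * (1/2) = -1/6.
  (0) * (3) = 0.
Total: 2 - 2 + 1/3 - 1/6 + 0 = 1/6.

1/6


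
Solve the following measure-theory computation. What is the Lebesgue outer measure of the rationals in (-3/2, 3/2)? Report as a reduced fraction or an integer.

E = Q cap (-3/2, 3/2) is a subset of Q, which is countable. Enumerate Q = {q_1, q_2, ...}; for any eps > 0, cover q_k by the open interval (q_k - eps/2^(k+1), q_k + eps/2^(k+1)), of length eps/2^k. The total cover length is sum_{k>=1} eps/2^k = eps. Hence m*(E) <= m*(Q) <= eps for every eps > 0, and since outer measure is non-negative, m*(E) = 0.

0


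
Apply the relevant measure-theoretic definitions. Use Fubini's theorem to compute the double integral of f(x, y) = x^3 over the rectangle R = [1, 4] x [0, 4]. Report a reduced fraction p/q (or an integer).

f(x, y) is a tensor product of a function of x and a function of y, and both factors are bounded continuous (hence Lebesgue integrable) on the rectangle, so Fubini's theorem applies:
  integral_R f d(m x m) = (integral_a1^b1 x^3 dx) * (integral_a2^b2 1 dy).
Inner integral in x: integral_{1}^{4} x^3 dx = (4^4 - 1^4)/4
  = 255/4.
Inner integral in y: integral_{0}^{4} 1 dy = (4^1 - 0^1)/1
  = 4.
Product: (255/4) * (4) = 255.

255


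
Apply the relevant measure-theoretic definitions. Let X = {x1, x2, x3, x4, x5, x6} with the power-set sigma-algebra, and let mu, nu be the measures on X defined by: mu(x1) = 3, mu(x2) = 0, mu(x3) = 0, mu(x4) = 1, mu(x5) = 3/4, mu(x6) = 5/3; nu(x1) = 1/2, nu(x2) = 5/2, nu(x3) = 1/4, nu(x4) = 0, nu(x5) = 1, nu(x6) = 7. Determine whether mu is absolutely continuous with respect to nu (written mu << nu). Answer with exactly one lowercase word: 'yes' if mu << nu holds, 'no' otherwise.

mu << nu means: every nu-null measurable set is also mu-null; equivalently, for every atom x, if nu({x}) = 0 then mu({x}) = 0.
Checking each atom:
  x1: nu = 1/2 > 0 -> no constraint.
  x2: nu = 5/2 > 0 -> no constraint.
  x3: nu = 1/4 > 0 -> no constraint.
  x4: nu = 0, mu = 1 > 0 -> violates mu << nu.
  x5: nu = 1 > 0 -> no constraint.
  x6: nu = 7 > 0 -> no constraint.
The atom(s) x4 violate the condition (nu = 0 but mu > 0). Therefore mu is NOT absolutely continuous w.r.t. nu.

no


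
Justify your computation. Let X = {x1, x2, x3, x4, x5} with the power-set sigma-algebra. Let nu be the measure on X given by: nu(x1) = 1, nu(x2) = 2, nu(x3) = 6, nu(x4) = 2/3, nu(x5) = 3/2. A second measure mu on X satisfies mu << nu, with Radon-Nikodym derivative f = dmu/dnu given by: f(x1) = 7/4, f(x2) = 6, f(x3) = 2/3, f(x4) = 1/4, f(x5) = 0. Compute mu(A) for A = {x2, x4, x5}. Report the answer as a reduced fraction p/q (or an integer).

By the defining property of the Radon-Nikodym derivative, for every measurable set A,
  mu(A) = integral_A f dnu.
Since nu is a discrete measure concentrated on the atoms of X, the integral over A reduces to the sum
  mu(A) = sum_{x in A} f(x) * nu({x}).
Computing each term:
  x2: f(x2) * nu(x2) = 6 * 2 = 12.
  x4: f(x4) * nu(x4) = 1/4 * 2/3 = 1/6.
  x5: f(x5) * nu(x5) = 0 * 3/2 = 0.
Summing: mu(A) = 12 + 1/6 + 0 = 73/6.

73/6


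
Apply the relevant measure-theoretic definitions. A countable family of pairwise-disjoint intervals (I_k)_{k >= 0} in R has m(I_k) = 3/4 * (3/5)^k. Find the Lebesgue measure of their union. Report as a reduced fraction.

By countable additivity of the Lebesgue measure on pairwise disjoint measurable sets,
  m(union_{k >= 0} I_k) = sum_{k >= 0} m(I_k) = sum_{k >= 0} a * r^k,
  with a = 3/4 and r = 3/5.
Since 0 < r = 3/5 < 1, the geometric series converges:
  sum_{k >= 0} a * r^k = a / (1 - r).
  = 3/4 / (1 - 3/5)
  = 3/4 / (2/5)
  = 15/8.

15/8


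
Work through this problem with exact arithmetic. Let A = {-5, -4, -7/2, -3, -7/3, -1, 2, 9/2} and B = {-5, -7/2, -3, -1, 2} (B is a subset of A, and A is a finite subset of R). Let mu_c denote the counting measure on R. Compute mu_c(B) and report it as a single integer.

Counting measure assigns mu_c(E) = |E| (number of elements) when E is finite.
B has 5 element(s), so mu_c(B) = 5.

5


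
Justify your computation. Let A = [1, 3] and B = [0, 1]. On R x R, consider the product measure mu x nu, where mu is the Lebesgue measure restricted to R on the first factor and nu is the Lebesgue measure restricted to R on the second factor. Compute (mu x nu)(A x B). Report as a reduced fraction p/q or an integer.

For a measurable rectangle A x B, the product measure satisfies
  (mu x nu)(A x B) = mu(A) * nu(B).
  mu(A) = 2.
  nu(B) = 1.
  (mu x nu)(A x B) = 2 * 1 = 2.

2


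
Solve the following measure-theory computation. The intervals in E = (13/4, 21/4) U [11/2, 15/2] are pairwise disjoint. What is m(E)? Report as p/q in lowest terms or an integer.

For pairwise disjoint intervals, m(union_i I_i) = sum_i m(I_i),
and m is invariant under swapping open/closed endpoints (single points have measure 0).
So m(E) = sum_i (b_i - a_i).
  I_1 has length 21/4 - 13/4 = 2.
  I_2 has length 15/2 - 11/2 = 2.
Summing:
  m(E) = 2 + 2 = 4.

4


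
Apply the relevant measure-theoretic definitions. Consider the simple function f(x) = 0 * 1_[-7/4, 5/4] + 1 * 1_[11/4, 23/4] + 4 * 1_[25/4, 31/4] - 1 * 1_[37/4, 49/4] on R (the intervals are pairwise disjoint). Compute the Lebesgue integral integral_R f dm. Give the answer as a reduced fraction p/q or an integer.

For a simple function f = sum_i c_i * 1_{A_i} with disjoint A_i,
  integral f dm = sum_i c_i * m(A_i).
Lengths of the A_i:
  m(A_1) = 5/4 - (-7/4) = 3.
  m(A_2) = 23/4 - 11/4 = 3.
  m(A_3) = 31/4 - 25/4 = 3/2.
  m(A_4) = 49/4 - 37/4 = 3.
Contributions c_i * m(A_i):
  (0) * (3) = 0.
  (1) * (3) = 3.
  (4) * (3/2) = 6.
  (-1) * (3) = -3.
Total: 0 + 3 + 6 - 3 = 6.

6


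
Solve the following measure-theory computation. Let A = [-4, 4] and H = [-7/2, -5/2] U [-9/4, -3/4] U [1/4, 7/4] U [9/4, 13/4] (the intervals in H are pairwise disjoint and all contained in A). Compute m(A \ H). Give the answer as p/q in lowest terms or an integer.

The ambient interval has length m(A) = 4 - (-4) = 8.
Since the holes are disjoint and sit inside A, by finite additivity
  m(H) = sum_i (b_i - a_i), and m(A \ H) = m(A) - m(H).
Computing the hole measures:
  m(H_1) = -5/2 - (-7/2) = 1.
  m(H_2) = -3/4 - (-9/4) = 3/2.
  m(H_3) = 7/4 - 1/4 = 3/2.
  m(H_4) = 13/4 - 9/4 = 1.
Summed: m(H) = 1 + 3/2 + 3/2 + 1 = 5.
So m(A \ H) = 8 - 5 = 3.

3


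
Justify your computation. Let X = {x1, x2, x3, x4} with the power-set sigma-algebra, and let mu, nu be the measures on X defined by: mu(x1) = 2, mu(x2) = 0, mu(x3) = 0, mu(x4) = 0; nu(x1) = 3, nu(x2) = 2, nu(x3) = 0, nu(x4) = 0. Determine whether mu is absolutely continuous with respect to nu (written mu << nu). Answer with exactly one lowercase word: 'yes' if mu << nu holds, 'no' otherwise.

mu << nu means: every nu-null measurable set is also mu-null; equivalently, for every atom x, if nu({x}) = 0 then mu({x}) = 0.
Checking each atom:
  x1: nu = 3 > 0 -> no constraint.
  x2: nu = 2 > 0 -> no constraint.
  x3: nu = 0, mu = 0 -> consistent with mu << nu.
  x4: nu = 0, mu = 0 -> consistent with mu << nu.
No atom violates the condition. Therefore mu << nu.

yes


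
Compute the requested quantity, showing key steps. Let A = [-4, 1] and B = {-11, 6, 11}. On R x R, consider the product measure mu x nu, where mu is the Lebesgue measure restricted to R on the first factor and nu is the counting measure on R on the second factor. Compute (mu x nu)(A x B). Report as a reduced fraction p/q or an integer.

For a measurable rectangle A x B, the product measure satisfies
  (mu x nu)(A x B) = mu(A) * nu(B).
  mu(A) = 5.
  nu(B) = 3.
  (mu x nu)(A x B) = 5 * 3 = 15.

15


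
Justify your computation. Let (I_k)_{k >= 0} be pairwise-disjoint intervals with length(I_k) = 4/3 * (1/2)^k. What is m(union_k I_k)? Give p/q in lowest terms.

By countable additivity of the Lebesgue measure on pairwise disjoint measurable sets,
  m(union_{k >= 0} I_k) = sum_{k >= 0} m(I_k) = sum_{k >= 0} a * r^k,
  with a = 4/3 and r = 1/2.
Since 0 < r = 1/2 < 1, the geometric series converges:
  sum_{k >= 0} a * r^k = a / (1 - r).
  = 4/3 / (1 - 1/2)
  = 4/3 / (1/2)
  = 8/3.

8/3


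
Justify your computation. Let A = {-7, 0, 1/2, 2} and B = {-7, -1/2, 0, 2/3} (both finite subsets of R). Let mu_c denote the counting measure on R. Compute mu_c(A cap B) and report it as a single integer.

Counting measure on a finite set equals cardinality. mu_c(A cap B) = |A cap B| (elements appearing in both).
Enumerating the elements of A that also lie in B gives 2 element(s).
So mu_c(A cap B) = 2.

2


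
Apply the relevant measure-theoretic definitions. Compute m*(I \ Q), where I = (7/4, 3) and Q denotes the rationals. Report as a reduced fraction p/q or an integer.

The interval I = (7/4, 3) has m(I) = 3 - 7/4 = 5/4 (endpoints are measure-zero, so open/closed/half-open agree). Write I = (I cap Q) u (I \ Q). The rationals in I are countable, so m*(I cap Q) = 0 (cover each rational by intervals whose total length is arbitrarily small). By countable subadditivity m*(I) <= m*(I cap Q) + m*(I \ Q), hence m*(I \ Q) >= m(I) = 5/4. The reverse inequality m*(I \ Q) <= m*(I) = 5/4 is trivial since (I \ Q) is a subset of I. Therefore m*(I \ Q) = 5/4.

5/4


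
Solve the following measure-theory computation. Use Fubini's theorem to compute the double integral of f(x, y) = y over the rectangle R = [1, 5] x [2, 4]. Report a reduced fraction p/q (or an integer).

f(x, y) is a tensor product of a function of x and a function of y, and both factors are bounded continuous (hence Lebesgue integrable) on the rectangle, so Fubini's theorem applies:
  integral_R f d(m x m) = (integral_a1^b1 1 dx) * (integral_a2^b2 y dy).
Inner integral in x: integral_{1}^{5} 1 dx = (5^1 - 1^1)/1
  = 4.
Inner integral in y: integral_{2}^{4} y dy = (4^2 - 2^2)/2
  = 6.
Product: (4) * (6) = 24.

24


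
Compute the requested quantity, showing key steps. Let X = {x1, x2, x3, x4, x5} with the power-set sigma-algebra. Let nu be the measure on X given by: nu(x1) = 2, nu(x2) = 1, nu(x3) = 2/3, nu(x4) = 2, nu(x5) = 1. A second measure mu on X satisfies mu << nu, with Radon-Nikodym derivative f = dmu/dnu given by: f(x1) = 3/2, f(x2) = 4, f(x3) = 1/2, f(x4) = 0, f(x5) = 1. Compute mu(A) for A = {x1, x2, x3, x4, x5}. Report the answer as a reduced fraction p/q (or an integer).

By the defining property of the Radon-Nikodym derivative, for every measurable set A,
  mu(A) = integral_A f dnu.
Since nu is a discrete measure concentrated on the atoms of X, the integral over A reduces to the sum
  mu(A) = sum_{x in A} f(x) * nu({x}).
Computing each term:
  x1: f(x1) * nu(x1) = 3/2 * 2 = 3.
  x2: f(x2) * nu(x2) = 4 * 1 = 4.
  x3: f(x3) * nu(x3) = 1/2 * 2/3 = 1/3.
  x4: f(x4) * nu(x4) = 0 * 2 = 0.
  x5: f(x5) * nu(x5) = 1 * 1 = 1.
Summing: mu(A) = 3 + 4 + 1/3 + 0 + 1 = 25/3.

25/3


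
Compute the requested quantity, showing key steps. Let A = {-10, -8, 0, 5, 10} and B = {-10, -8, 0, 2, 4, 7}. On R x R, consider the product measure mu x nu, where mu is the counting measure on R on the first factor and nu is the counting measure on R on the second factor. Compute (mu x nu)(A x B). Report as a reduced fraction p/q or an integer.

For a measurable rectangle A x B, the product measure satisfies
  (mu x nu)(A x B) = mu(A) * nu(B).
  mu(A) = 5.
  nu(B) = 6.
  (mu x nu)(A x B) = 5 * 6 = 30.

30


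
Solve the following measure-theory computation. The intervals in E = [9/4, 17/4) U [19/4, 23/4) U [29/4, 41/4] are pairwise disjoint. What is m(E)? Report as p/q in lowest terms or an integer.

For pairwise disjoint intervals, m(union_i I_i) = sum_i m(I_i),
and m is invariant under swapping open/closed endpoints (single points have measure 0).
So m(E) = sum_i (b_i - a_i).
  I_1 has length 17/4 - 9/4 = 2.
  I_2 has length 23/4 - 19/4 = 1.
  I_3 has length 41/4 - 29/4 = 3.
Summing:
  m(E) = 2 + 1 + 3 = 6.

6


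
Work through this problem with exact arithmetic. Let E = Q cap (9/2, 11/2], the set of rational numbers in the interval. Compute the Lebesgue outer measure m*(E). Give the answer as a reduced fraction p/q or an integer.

E = Q cap (9/2, 11/2] is a subset of Q, which is countable. Enumerate Q = {q_1, q_2, ...}; for any eps > 0, cover q_k by the open interval (q_k - eps/2^(k+1), q_k + eps/2^(k+1)), of length eps/2^k. The total cover length is sum_{k>=1} eps/2^k = eps. Hence m*(E) <= m*(Q) <= eps for every eps > 0, and since outer measure is non-negative, m*(E) = 0.

0


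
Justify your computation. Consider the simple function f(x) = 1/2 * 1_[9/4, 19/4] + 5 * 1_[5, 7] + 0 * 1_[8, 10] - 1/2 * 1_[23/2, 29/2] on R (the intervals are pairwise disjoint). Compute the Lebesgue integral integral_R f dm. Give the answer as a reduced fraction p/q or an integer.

For a simple function f = sum_i c_i * 1_{A_i} with disjoint A_i,
  integral f dm = sum_i c_i * m(A_i).
Lengths of the A_i:
  m(A_1) = 19/4 - 9/4 = 5/2.
  m(A_2) = 7 - 5 = 2.
  m(A_3) = 10 - 8 = 2.
  m(A_4) = 29/2 - 23/2 = 3.
Contributions c_i * m(A_i):
  (1/2) * (5/2) = 5/4.
  (5) * (2) = 10.
  (0) * (2) = 0.
  (-1/2) * (3) = -3/2.
Total: 5/4 + 10 + 0 - 3/2 = 39/4.

39/4


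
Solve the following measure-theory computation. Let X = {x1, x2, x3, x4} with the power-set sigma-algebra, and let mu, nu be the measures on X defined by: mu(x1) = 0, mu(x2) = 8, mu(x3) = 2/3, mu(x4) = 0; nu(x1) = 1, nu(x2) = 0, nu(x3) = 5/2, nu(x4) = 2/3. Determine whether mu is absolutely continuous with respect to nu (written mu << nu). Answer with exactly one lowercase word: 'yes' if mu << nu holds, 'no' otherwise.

mu << nu means: every nu-null measurable set is also mu-null; equivalently, for every atom x, if nu({x}) = 0 then mu({x}) = 0.
Checking each atom:
  x1: nu = 1 > 0 -> no constraint.
  x2: nu = 0, mu = 8 > 0 -> violates mu << nu.
  x3: nu = 5/2 > 0 -> no constraint.
  x4: nu = 2/3 > 0 -> no constraint.
The atom(s) x2 violate the condition (nu = 0 but mu > 0). Therefore mu is NOT absolutely continuous w.r.t. nu.

no


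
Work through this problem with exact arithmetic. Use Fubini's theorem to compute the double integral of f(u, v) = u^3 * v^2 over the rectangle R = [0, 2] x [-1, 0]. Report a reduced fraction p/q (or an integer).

f(u, v) is a tensor product of a function of u and a function of v, and both factors are bounded continuous (hence Lebesgue integrable) on the rectangle, so Fubini's theorem applies:
  integral_R f d(m x m) = (integral_a1^b1 u^3 du) * (integral_a2^b2 v^2 dv).
Inner integral in u: integral_{0}^{2} u^3 du = (2^4 - 0^4)/4
  = 4.
Inner integral in v: integral_{-1}^{0} v^2 dv = (0^3 - (-1)^3)/3
  = 1/3.
Product: (4) * (1/3) = 4/3.

4/3


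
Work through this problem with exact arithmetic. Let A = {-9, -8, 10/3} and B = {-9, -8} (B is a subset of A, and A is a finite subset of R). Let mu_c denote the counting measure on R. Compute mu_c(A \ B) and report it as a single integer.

Counting measure assigns mu_c(E) = |E| (number of elements) when E is finite. For B subset A, A \ B is the set of elements of A not in B, so |A \ B| = |A| - |B|.
|A| = 3, |B| = 2, so mu_c(A \ B) = 3 - 2 = 1.

1


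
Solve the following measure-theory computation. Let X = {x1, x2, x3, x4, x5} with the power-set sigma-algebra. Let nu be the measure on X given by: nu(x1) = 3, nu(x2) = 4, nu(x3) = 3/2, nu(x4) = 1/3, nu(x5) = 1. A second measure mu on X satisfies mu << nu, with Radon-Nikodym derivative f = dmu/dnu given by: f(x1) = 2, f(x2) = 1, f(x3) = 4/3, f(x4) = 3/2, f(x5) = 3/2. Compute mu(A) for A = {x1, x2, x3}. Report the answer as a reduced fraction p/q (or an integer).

By the defining property of the Radon-Nikodym derivative, for every measurable set A,
  mu(A) = integral_A f dnu.
Since nu is a discrete measure concentrated on the atoms of X, the integral over A reduces to the sum
  mu(A) = sum_{x in A} f(x) * nu({x}).
Computing each term:
  x1: f(x1) * nu(x1) = 2 * 3 = 6.
  x2: f(x2) * nu(x2) = 1 * 4 = 4.
  x3: f(x3) * nu(x3) = 4/3 * 3/2 = 2.
Summing: mu(A) = 6 + 4 + 2 = 12.

12


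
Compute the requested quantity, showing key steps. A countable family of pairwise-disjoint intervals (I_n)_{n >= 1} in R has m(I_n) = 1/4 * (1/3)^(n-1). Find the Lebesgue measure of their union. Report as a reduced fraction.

By countable additivity of the Lebesgue measure on pairwise disjoint measurable sets,
  m(union_{n >= 1} I_n) = sum_{n >= 1} m(I_n) = sum_{n >= 1} a * r^(n-1),
  with a = 1/4 and r = 1/3.
Since 0 < r = 1/3 < 1, the geometric series converges:
  sum_{n >= 1} a * r^(n-1) = a / (1 - r).
  = 1/4 / (1 - 1/3)
  = 1/4 / (2/3)
  = 3/8.

3/8


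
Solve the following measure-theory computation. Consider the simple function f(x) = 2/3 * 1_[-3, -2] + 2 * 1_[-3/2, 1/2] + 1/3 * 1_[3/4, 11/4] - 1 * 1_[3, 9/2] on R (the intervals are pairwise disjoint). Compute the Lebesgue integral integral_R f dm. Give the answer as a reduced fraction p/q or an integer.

For a simple function f = sum_i c_i * 1_{A_i} with disjoint A_i,
  integral f dm = sum_i c_i * m(A_i).
Lengths of the A_i:
  m(A_1) = -2 - (-3) = 1.
  m(A_2) = 1/2 - (-3/2) = 2.
  m(A_3) = 11/4 - 3/4 = 2.
  m(A_4) = 9/2 - 3 = 3/2.
Contributions c_i * m(A_i):
  (2/3) * (1) = 2/3.
  (2) * (2) = 4.
  (1/3) * (2) = 2/3.
  (-1) * (3/2) = -3/2.
Total: 2/3 + 4 + 2/3 - 3/2 = 23/6.

23/6


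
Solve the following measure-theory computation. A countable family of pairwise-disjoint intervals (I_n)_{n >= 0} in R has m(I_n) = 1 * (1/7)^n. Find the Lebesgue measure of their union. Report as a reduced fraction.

By countable additivity of the Lebesgue measure on pairwise disjoint measurable sets,
  m(union_{n >= 0} I_n) = sum_{n >= 0} m(I_n) = sum_{n >= 0} a * r^n,
  with a = 1 and r = 1/7.
Since 0 < r = 1/7 < 1, the geometric series converges:
  sum_{n >= 0} a * r^n = a / (1 - r).
  = 1 / (1 - 1/7)
  = 1 / (6/7)
  = 7/6.

7/6


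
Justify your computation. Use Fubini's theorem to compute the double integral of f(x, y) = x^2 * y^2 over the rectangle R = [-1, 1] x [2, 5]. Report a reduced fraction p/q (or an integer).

f(x, y) is a tensor product of a function of x and a function of y, and both factors are bounded continuous (hence Lebesgue integrable) on the rectangle, so Fubini's theorem applies:
  integral_R f d(m x m) = (integral_a1^b1 x^2 dx) * (integral_a2^b2 y^2 dy).
Inner integral in x: integral_{-1}^{1} x^2 dx = (1^3 - (-1)^3)/3
  = 2/3.
Inner integral in y: integral_{2}^{5} y^2 dy = (5^3 - 2^3)/3
  = 39.
Product: (2/3) * (39) = 26.

26


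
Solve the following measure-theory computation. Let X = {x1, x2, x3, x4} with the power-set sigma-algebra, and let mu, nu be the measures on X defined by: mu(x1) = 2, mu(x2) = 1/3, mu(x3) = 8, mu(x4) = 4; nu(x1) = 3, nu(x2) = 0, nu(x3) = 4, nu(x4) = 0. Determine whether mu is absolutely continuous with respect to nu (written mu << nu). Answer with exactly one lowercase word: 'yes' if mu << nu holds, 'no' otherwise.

mu << nu means: every nu-null measurable set is also mu-null; equivalently, for every atom x, if nu({x}) = 0 then mu({x}) = 0.
Checking each atom:
  x1: nu = 3 > 0 -> no constraint.
  x2: nu = 0, mu = 1/3 > 0 -> violates mu << nu.
  x3: nu = 4 > 0 -> no constraint.
  x4: nu = 0, mu = 4 > 0 -> violates mu << nu.
The atom(s) x2, x4 violate the condition (nu = 0 but mu > 0). Therefore mu is NOT absolutely continuous w.r.t. nu.

no


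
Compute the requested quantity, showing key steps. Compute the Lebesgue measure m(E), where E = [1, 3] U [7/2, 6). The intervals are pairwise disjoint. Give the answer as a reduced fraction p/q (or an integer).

For pairwise disjoint intervals, m(union_i I_i) = sum_i m(I_i),
and m is invariant under swapping open/closed endpoints (single points have measure 0).
So m(E) = sum_i (b_i - a_i).
  I_1 has length 3 - 1 = 2.
  I_2 has length 6 - 7/2 = 5/2.
Summing:
  m(E) = 2 + 5/2 = 9/2.

9/2


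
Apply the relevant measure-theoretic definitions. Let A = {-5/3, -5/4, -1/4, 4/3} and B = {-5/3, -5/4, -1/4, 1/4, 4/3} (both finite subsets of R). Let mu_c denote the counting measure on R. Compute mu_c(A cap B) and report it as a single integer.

Counting measure on a finite set equals cardinality. mu_c(A cap B) = |A cap B| (elements appearing in both).
Enumerating the elements of A that also lie in B gives 4 element(s).
So mu_c(A cap B) = 4.

4


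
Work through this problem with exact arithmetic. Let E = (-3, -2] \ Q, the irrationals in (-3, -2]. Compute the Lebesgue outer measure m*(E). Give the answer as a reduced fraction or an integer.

The interval I = (-3, -2] has m(I) = -2 - (-3) = 1 (endpoints are measure-zero, so open/closed/half-open agree). Write I = (I cap Q) u (I \ Q). The rationals in I are countable, so m*(I cap Q) = 0 (cover each rational by intervals whose total length is arbitrarily small). By countable subadditivity m*(I) <= m*(I cap Q) + m*(I \ Q), hence m*(I \ Q) >= m(I) = 1. The reverse inequality m*(I \ Q) <= m*(I) = 1 is trivial since (I \ Q) is a subset of I. Therefore m*(I \ Q) = 1.

1


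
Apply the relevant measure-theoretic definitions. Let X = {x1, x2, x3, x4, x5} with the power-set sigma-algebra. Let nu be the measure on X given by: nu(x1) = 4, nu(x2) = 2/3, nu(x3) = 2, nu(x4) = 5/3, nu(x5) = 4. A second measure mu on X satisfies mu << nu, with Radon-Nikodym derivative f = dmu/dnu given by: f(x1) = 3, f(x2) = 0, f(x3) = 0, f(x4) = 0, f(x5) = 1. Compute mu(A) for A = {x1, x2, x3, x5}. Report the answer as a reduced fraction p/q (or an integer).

By the defining property of the Radon-Nikodym derivative, for every measurable set A,
  mu(A) = integral_A f dnu.
Since nu is a discrete measure concentrated on the atoms of X, the integral over A reduces to the sum
  mu(A) = sum_{x in A} f(x) * nu({x}).
Computing each term:
  x1: f(x1) * nu(x1) = 3 * 4 = 12.
  x2: f(x2) * nu(x2) = 0 * 2/3 = 0.
  x3: f(x3) * nu(x3) = 0 * 2 = 0.
  x5: f(x5) * nu(x5) = 1 * 4 = 4.
Summing: mu(A) = 12 + 0 + 0 + 4 = 16.

16


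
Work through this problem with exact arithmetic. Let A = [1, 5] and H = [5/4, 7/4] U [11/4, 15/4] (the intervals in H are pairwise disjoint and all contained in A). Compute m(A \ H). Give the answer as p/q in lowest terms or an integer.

The ambient interval has length m(A) = 5 - 1 = 4.
Since the holes are disjoint and sit inside A, by finite additivity
  m(H) = sum_i (b_i - a_i), and m(A \ H) = m(A) - m(H).
Computing the hole measures:
  m(H_1) = 7/4 - 5/4 = 1/2.
  m(H_2) = 15/4 - 11/4 = 1.
Summed: m(H) = 1/2 + 1 = 3/2.
So m(A \ H) = 4 - 3/2 = 5/2.

5/2


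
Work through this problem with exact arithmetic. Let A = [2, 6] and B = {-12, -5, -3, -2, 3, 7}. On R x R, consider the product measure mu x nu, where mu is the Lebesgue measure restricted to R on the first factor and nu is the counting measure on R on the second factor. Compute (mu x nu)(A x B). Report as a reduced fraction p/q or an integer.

For a measurable rectangle A x B, the product measure satisfies
  (mu x nu)(A x B) = mu(A) * nu(B).
  mu(A) = 4.
  nu(B) = 6.
  (mu x nu)(A x B) = 4 * 6 = 24.

24


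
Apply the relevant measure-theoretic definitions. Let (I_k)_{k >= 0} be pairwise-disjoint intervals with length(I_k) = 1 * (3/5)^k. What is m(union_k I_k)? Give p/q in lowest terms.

By countable additivity of the Lebesgue measure on pairwise disjoint measurable sets,
  m(union_{k >= 0} I_k) = sum_{k >= 0} m(I_k) = sum_{k >= 0} a * r^k,
  with a = 1 and r = 3/5.
Since 0 < r = 3/5 < 1, the geometric series converges:
  sum_{k >= 0} a * r^k = a / (1 - r).
  = 1 / (1 - 3/5)
  = 1 / (2/5)
  = 5/2.

5/2


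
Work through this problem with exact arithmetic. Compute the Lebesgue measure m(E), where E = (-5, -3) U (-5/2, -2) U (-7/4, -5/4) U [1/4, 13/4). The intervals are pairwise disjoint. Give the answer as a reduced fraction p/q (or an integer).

For pairwise disjoint intervals, m(union_i I_i) = sum_i m(I_i),
and m is invariant under swapping open/closed endpoints (single points have measure 0).
So m(E) = sum_i (b_i - a_i).
  I_1 has length -3 - (-5) = 2.
  I_2 has length -2 - (-5/2) = 1/2.
  I_3 has length -5/4 - (-7/4) = 1/2.
  I_4 has length 13/4 - 1/4 = 3.
Summing:
  m(E) = 2 + 1/2 + 1/2 + 3 = 6.

6


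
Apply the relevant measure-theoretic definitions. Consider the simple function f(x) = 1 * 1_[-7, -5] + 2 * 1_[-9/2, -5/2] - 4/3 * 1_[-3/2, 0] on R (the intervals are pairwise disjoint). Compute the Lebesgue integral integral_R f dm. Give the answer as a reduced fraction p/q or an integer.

For a simple function f = sum_i c_i * 1_{A_i} with disjoint A_i,
  integral f dm = sum_i c_i * m(A_i).
Lengths of the A_i:
  m(A_1) = -5 - (-7) = 2.
  m(A_2) = -5/2 - (-9/2) = 2.
  m(A_3) = 0 - (-3/2) = 3/2.
Contributions c_i * m(A_i):
  (1) * (2) = 2.
  (2) * (2) = 4.
  (-4/3) * (3/2) = -2.
Total: 2 + 4 - 2 = 4.

4


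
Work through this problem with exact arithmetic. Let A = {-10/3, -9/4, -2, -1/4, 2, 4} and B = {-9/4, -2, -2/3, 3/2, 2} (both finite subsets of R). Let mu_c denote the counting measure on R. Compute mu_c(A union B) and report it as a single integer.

Counting measure on a finite set equals cardinality. By inclusion-exclusion, |A union B| = |A| + |B| - |A cap B|.
|A| = 6, |B| = 5, |A cap B| = 3.
So mu_c(A union B) = 6 + 5 - 3 = 8.

8


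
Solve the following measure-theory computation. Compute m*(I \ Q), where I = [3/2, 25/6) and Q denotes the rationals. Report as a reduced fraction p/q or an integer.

The interval I = [3/2, 25/6) has m(I) = 25/6 - 3/2 = 8/3 (endpoints are measure-zero, so open/closed/half-open agree). Write I = (I cap Q) u (I \ Q). The rationals in I are countable, so m*(I cap Q) = 0 (cover each rational by intervals whose total length is arbitrarily small). By countable subadditivity m*(I) <= m*(I cap Q) + m*(I \ Q), hence m*(I \ Q) >= m(I) = 8/3. The reverse inequality m*(I \ Q) <= m*(I) = 8/3 is trivial since (I \ Q) is a subset of I. Therefore m*(I \ Q) = 8/3.

8/3


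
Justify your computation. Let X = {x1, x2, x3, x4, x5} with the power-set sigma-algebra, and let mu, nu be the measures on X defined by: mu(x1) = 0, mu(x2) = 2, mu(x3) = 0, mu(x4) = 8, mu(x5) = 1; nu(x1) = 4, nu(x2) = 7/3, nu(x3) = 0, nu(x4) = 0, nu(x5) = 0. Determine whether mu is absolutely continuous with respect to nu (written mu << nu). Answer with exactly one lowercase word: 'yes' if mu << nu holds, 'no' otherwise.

mu << nu means: every nu-null measurable set is also mu-null; equivalently, for every atom x, if nu({x}) = 0 then mu({x}) = 0.
Checking each atom:
  x1: nu = 4 > 0 -> no constraint.
  x2: nu = 7/3 > 0 -> no constraint.
  x3: nu = 0, mu = 0 -> consistent with mu << nu.
  x4: nu = 0, mu = 8 > 0 -> violates mu << nu.
  x5: nu = 0, mu = 1 > 0 -> violates mu << nu.
The atom(s) x4, x5 violate the condition (nu = 0 but mu > 0). Therefore mu is NOT absolutely continuous w.r.t. nu.

no
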